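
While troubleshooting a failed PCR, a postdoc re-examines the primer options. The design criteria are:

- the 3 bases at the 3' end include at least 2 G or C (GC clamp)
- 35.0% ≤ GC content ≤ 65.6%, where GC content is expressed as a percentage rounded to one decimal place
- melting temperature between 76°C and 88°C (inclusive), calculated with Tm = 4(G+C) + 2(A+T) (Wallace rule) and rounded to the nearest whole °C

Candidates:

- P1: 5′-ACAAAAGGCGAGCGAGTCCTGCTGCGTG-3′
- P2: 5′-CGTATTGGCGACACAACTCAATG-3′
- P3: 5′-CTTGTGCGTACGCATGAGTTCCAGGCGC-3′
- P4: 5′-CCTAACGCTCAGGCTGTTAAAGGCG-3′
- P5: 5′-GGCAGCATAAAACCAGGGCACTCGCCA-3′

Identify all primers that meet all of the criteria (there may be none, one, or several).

P1 (28 nt, A=7 T=4 G=10 C=7): 3' end GTG has 2 G/C ✓; GC 17/28 = 60.7% ✓; Tm = 2·11 + 4·17 = 90°C, outside 76–88°C ✗ — fails.
P2 (23 nt, A=7 T=5 G=5 C=6): 3' end ATG has 1 G/C, need ≥2 ✗; GC 11/23 = 47.8% ✓; Tm = 2·12 + 4·11 = 68°C, outside 76–88°C ✗ — fails.
P3 (28 nt, A=4 T=7 G=9 C=8): 3' end CGC has 3 G/C ✓; GC 17/28 = 60.7% ✓; Tm = 2·11 + 4·17 = 90°C, outside 76–88°C ✗ — fails.
P4 (25 nt, A=6 T=5 G=7 C=7): 3' end GCG has 3 G/C ✓; GC 14/25 = 56.0% ✓; Tm = 2·11 + 4·14 = 78°C ✓ — passes.
P5 (27 nt, A=9 T=2 G=7 C=9): 3' end CCA has 2 G/C ✓; GC 16/27 = 59.3% ✓; Tm = 2·11 + 4·16 = 86°C ✓ — passes.

P4 and P5.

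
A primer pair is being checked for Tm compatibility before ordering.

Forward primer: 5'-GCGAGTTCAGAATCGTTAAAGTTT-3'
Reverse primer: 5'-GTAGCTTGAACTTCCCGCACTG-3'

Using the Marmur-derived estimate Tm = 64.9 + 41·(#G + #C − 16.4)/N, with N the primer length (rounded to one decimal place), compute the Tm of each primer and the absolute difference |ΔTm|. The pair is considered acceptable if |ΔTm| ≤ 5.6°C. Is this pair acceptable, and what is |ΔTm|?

|ΔTm| = 4.4°C; the pair is acceptable.

Forward: G+C = 9, N = 24 → Tm = 64.9 + 41·(9 − 16.4)/24 = 52.3°C.
Reverse: G+C = 12, N = 22 → Tm = 64.9 + 41·(12 − 16.4)/22 = 56.7°C.
|ΔTm| = |52.3 − 56.7| = 4.4°C, ≤ 5.6°C.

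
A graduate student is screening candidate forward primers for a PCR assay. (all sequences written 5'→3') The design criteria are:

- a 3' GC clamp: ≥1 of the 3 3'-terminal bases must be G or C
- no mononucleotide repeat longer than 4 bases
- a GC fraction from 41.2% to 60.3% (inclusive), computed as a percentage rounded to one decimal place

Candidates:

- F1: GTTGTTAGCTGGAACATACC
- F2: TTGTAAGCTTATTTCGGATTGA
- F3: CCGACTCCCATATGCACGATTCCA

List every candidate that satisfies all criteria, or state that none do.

F1 and F3.

F1 (20 nt, A=5 T=6 G=5 C=4): 3' end ACC has 2 G/C ✓; longest run = 2 ✓; GC 9/20 = 45.0% ✓ — passes.
F2 (22 nt, A=5 T=10 G=5 C=2): 3' end TGA has 1 G/C ✓; longest run = 3 ✓; GC 7/22 = 31.8%, outside 41.2–60.3% ✗ — fails.
F3 (24 nt, A=6 T=5 G=3 C=10): 3' end CCA has 2 G/C ✓; longest run = 3 ✓; GC 13/24 = 54.2% ✓ — passes.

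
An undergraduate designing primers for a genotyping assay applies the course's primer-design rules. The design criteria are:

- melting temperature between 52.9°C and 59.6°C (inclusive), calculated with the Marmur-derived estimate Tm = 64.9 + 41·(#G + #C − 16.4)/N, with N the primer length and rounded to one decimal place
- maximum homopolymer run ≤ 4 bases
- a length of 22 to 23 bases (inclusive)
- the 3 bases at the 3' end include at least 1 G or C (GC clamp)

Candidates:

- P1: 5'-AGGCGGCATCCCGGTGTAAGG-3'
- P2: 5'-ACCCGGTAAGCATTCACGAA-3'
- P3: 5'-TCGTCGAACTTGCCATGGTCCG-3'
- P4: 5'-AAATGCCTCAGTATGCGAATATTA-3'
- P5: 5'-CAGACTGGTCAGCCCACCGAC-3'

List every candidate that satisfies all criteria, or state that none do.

P3 only.

P1 (21 nt, A=4 T=3 G=9 C=5): Tm = 64.9 + 41·(14 − 16.4)/21 = 60.2°C, outside 52.9–59.6°C ✗; longest run = 3 ✓; length 21, outside 22–23 ✗; 3' end AGG has 2 G/C ✓ — fails.
P2 (20 nt, A=7 T=3 G=4 C=6): Tm = 64.9 + 41·(10 − 16.4)/20 = 51.8°C, outside 52.9–59.6°C ✗; longest run = 3 ✓; length 20, outside 22–23 ✗; 3' end GAA has 1 G/C ✓ — fails.
P3 (22 nt, A=3 T=6 G=6 C=7): Tm = 64.9 + 41·(13 − 16.4)/22 = 58.6°C ✓; longest run = 2 ✓; length 22 ✓; 3' end CCG has 3 G/C ✓ — passes.
P4 (24 nt, A=9 T=7 G=4 C=4): Tm = 64.9 + 41·(8 − 16.4)/24 = 50.6°C, outside 52.9–59.6°C ✗; longest run = 3 ✓; length 24, outside 22–23 ✗; 3' end TTA has 0 G/C, need ≥1 ✗ — fails.
P5 (21 nt, A=5 T=2 G=5 C=9): Tm = 64.9 + 41·(14 − 16.4)/21 = 60.2°C, outside 52.9–59.6°C ✗; longest run = 3 ✓; length 21, outside 22–23 ✗; 3' end GAC has 2 G/C ✓ — fails.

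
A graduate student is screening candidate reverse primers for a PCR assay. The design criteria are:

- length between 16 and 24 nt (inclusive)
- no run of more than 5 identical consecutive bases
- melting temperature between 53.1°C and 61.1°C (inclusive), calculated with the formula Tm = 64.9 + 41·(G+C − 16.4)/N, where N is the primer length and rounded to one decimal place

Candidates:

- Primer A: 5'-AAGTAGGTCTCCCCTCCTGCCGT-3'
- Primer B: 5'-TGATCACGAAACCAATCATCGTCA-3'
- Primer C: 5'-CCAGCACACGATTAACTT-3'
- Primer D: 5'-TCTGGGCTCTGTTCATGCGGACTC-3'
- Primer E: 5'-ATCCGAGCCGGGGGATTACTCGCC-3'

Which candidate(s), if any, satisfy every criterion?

Primer A, Primer B and Primer D.

Primer A (23 nt, A=3 T=6 G=5 C=9): length 23 ✓; longest run = 4 ✓; Tm = 64.9 + 41·(14 − 16.4)/23 = 60.6°C ✓ — passes.
Primer B (24 nt, A=9 T=5 G=3 C=7): length 24 ✓; longest run = 3 ✓; Tm = 64.9 + 41·(10 − 16.4)/24 = 54.0°C ✓ — passes.
Primer C (18 nt, A=6 T=4 G=2 C=6): length 18 ✓; longest run = 2 ✓; Tm = 64.9 + 41·(8 − 16.4)/18 = 45.8°C, outside 53.1–61.1°C ✗ — fails.
Primer D (24 nt, A=2 T=8 G=7 C=7): length 24 ✓; longest run = 3 ✓; Tm = 64.9 + 41·(14 − 16.4)/24 = 60.8°C ✓ — passes.
Primer E (24 nt, A=4 T=4 G=8 C=8): length 24 ✓; longest run = 5 ✓; Tm = 64.9 + 41·(16 − 16.4)/24 = 64.2°C, outside 53.1–61.1°C ✗ — fails.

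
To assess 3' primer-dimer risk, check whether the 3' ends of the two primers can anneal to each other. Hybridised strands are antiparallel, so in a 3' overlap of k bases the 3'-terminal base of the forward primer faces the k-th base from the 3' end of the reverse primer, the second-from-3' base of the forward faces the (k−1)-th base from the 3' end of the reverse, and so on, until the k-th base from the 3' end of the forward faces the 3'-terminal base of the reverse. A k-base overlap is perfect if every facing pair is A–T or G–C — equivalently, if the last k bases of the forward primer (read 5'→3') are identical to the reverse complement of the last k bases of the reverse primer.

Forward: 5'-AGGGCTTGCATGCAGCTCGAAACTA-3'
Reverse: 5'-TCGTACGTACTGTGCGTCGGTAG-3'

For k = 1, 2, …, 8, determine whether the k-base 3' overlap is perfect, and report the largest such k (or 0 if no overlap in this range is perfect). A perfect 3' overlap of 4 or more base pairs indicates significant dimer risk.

Longest perfect overlap: 3 complementary base pairs; below the dimer-risk threshold (threshold 4).

Last 8 bases (5'→3') — forward …CGAAACTA, reverse …GTCGGTAG.
Reverse complement of the reverse primer's last 8 bases: CTACCGAC; its first k bases are the reverse complement of the reverse primer's last k bases, so a perfect k-base overlap needs the forward primer's last k bases to equal them.
Comparing (forward last k vs required): k=1: A vs C ✗; k=2: TA vs CT ✗; k=3: CTA vs CTA ✓; k=4: ACTA vs CTAC ✗; k=5: AACTA vs CTACC ✗; k=6: AAACTA vs CTACCG ✗; k=7: GAAACTA vs CTACCGA ✗; k=8: CGAAACTA vs CTACCGAC ✗.
Only k = 3 is perfect, so the longest perfect 3' overlap is 3.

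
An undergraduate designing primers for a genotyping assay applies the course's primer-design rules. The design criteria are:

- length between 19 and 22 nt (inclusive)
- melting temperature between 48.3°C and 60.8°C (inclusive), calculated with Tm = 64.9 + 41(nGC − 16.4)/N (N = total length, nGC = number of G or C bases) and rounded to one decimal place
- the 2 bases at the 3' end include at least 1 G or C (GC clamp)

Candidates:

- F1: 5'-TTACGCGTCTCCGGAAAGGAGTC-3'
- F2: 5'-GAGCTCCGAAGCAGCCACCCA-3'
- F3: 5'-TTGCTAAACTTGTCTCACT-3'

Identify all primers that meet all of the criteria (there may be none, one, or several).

F1 (23 nt, A=5 T=5 G=7 C=6): length 23, outside 19–22 ✗; Tm = 64.9 + 41·(13 − 16.4)/23 = 58.8°C ✓; 3' end TC has 1 G/C ✓ — fails.
F2 (21 nt, A=6 T=1 G=5 C=9): length 21 ✓; Tm = 64.9 + 41·(14 − 16.4)/21 = 60.2°C ✓; 3' end CA has 1 G/C ✓ — passes.
F3 (19 nt, A=4 T=8 G=2 C=5): length 19 ✓; Tm = 64.9 + 41·(7 − 16.4)/19 = 44.6°C, outside 48.3–60.8°C ✗; 3' end CT has 1 G/C ✓ — fails.

F2 only.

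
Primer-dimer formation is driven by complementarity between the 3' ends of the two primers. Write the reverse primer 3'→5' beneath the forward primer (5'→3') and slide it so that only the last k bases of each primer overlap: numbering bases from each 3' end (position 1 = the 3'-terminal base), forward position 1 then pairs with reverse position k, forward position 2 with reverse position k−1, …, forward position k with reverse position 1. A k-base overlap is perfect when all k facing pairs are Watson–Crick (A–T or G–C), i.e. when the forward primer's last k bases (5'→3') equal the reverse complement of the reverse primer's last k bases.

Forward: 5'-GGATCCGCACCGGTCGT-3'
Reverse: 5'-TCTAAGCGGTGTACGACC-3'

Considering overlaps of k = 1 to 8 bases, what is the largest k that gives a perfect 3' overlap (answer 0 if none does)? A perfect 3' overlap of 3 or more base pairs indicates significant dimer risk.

Longest perfect overlap: 6 complementary base pairs; significant dimer risk (threshold 3).

Last 8 bases (5'→3') — forward …CCGGTCGT, reverse …GTACGACC.
Reverse complement of the reverse primer's last 8 bases: GGTCGTAC; its first k bases are the reverse complement of the reverse primer's last k bases, so a perfect k-base overlap needs the forward primer's last k bases to equal them.
Comparing (forward last k vs required): k=1: T vs G ✗; k=2: GT vs GG ✗; k=3: CGT vs GGT ✗; k=4: TCGT vs GGTC ✗; k=5: GTCGT vs GGTCG ✗; k=6: GGTCGT vs GGTCGT ✓; k=7: CGGTCGT vs GGTCGTA ✗; k=8: CCGGTCGT vs GGTCGTAC ✗.
Only k = 6 is perfect, so the longest perfect 3' overlap is 6.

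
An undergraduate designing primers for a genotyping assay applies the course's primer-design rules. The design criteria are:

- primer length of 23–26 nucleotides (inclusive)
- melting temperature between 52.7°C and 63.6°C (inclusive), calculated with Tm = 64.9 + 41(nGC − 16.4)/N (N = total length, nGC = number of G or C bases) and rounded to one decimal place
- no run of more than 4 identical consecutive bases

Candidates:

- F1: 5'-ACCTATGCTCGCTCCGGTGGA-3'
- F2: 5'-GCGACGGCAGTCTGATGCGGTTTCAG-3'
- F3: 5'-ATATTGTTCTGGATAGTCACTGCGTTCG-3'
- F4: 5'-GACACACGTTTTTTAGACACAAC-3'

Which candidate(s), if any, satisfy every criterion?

None of the candidates satisfy all criteria.

F1 (21 nt, A=3 T=5 G=6 C=7): length 21, outside 23–26 ✗; Tm = 64.9 + 41·(13 − 16.4)/21 = 58.3°C ✓; longest run = 2 ✓ — fails.
F2 (26 nt, A=4 T=6 G=10 C=6): length 26 ✓; Tm = 64.9 + 41·(16 − 16.4)/26 = 64.3°C, outside 52.7–63.6°C ✗; longest run = 3 ✓ — fails.
F3 (28 nt, A=5 T=11 G=7 C=5): length 28, outside 23–26 ✗; Tm = 64.9 + 41·(12 − 16.4)/28 = 58.5°C ✓; longest run = 2 ✓ — fails.
F4 (23 nt, A=8 T=6 G=3 C=6): length 23 ✓; Tm = 64.9 + 41·(9 − 16.4)/23 = 51.7°C, outside 52.7–63.6°C ✗; longest run = 6, exceeds 4 ✗ — fails.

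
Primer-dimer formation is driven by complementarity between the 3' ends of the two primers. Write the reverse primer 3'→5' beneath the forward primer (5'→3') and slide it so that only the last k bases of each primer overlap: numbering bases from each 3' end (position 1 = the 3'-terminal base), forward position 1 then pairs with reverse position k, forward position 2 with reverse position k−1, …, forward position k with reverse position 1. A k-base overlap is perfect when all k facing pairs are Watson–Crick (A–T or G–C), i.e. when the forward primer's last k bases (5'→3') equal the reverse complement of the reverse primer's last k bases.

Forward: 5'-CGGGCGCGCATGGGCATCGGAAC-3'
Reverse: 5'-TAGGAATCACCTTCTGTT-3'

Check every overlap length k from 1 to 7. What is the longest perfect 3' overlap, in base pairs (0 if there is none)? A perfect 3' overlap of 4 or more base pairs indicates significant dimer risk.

Last 7 bases (5'→3') — forward …TCGGAAC, reverse …TTCTGTT.
Reverse complement of the reverse primer's last 7 bases: AACAGAA; its first k bases are the reverse complement of the reverse primer's last k bases, so a perfect k-base overlap needs the forward primer's last k bases to equal them.
Comparing (forward last k vs required): k=1: C vs A ✗; k=2: AC vs AA ✗; k=3: AAC vs AAC ✓; k=4: GAAC vs AACA ✗; k=5: GGAAC vs AACAG ✗; k=6: CGGAAC vs AACAGA ✗; k=7: TCGGAAC vs AACAGAA ✗.
Only k = 3 is perfect, so the longest perfect 3' overlap is 3.

Longest perfect overlap: 3 complementary base pairs; below the dimer-risk threshold (threshold 4).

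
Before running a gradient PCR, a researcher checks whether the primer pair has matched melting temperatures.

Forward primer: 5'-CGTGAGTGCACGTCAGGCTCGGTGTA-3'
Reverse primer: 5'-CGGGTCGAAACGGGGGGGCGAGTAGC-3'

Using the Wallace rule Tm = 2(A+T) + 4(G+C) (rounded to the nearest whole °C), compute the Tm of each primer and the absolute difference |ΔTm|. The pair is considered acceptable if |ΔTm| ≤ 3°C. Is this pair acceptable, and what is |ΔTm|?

|ΔTm| = 6°C; the pair is not acceptable.

Forward: A=4 T=6 G=10 C=6 → Tm = 2·10 + 4·16 = 84°C.
Reverse: A=5 T=2 G=14 C=5 → Tm = 2·7 + 4·19 = 90°C.
|ΔTm| = |84 − 90| = 6°C, > 3°C.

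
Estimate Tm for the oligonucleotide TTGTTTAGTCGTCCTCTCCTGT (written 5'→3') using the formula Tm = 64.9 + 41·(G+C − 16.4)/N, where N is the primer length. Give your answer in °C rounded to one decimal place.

Base counts: A=1, T=11, G=4, C=6; G+C = 10, N = 22.
Tm = 64.9 + 41·(10 − 16.4)/22 = 64.9 + -262.40/22 = 53.0°C.

53.0°C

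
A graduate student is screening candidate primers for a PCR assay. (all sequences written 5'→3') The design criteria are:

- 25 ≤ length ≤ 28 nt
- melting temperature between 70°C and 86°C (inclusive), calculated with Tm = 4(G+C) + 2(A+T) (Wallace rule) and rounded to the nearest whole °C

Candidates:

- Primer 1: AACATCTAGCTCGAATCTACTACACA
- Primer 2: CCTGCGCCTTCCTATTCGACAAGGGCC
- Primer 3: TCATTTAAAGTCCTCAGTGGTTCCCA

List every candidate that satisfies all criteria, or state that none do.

Primer 1 (26 nt, A=10 T=6 G=2 C=8): length 26 ✓; Tm = 2·16 + 4·10 = 72°C ✓ — passes.
Primer 2 (27 nt, A=4 T=6 G=6 C=11): length 27 ✓; Tm = 2·10 + 4·17 = 88°C, outside 70–86°C ✗ — fails.
Primer 3 (26 nt, A=6 T=9 G=4 C=7): length 26 ✓; Tm = 2·15 + 4·11 = 74°C ✓ — passes.

Primer 1 and Primer 3.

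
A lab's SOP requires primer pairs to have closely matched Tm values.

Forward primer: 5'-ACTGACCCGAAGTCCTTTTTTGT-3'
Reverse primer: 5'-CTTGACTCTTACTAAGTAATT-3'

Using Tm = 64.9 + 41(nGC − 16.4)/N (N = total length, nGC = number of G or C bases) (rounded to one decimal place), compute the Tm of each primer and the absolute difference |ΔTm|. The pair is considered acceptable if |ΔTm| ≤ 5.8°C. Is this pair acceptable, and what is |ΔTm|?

|ΔTm| = 8.9°C; the pair is not acceptable.

Forward: G+C = 10, N = 23 → Tm = 64.9 + 41·(10 − 16.4)/23 = 53.5°C.
Reverse: G+C = 6, N = 21 → Tm = 64.9 + 41·(6 − 16.4)/21 = 44.6°C.
|ΔTm| = |53.5 − 44.6| = 8.9°C, > 5.8°C.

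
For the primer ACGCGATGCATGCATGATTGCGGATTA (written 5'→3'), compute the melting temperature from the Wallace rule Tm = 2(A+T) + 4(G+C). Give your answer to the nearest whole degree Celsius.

80°C

Base counts: A=7, T=7, G=8, C=5 (length 27).
Tm = 2·(7+7) + 4·(8+5) = 2·14 + 4·13 = 28 + 52 = 80°C.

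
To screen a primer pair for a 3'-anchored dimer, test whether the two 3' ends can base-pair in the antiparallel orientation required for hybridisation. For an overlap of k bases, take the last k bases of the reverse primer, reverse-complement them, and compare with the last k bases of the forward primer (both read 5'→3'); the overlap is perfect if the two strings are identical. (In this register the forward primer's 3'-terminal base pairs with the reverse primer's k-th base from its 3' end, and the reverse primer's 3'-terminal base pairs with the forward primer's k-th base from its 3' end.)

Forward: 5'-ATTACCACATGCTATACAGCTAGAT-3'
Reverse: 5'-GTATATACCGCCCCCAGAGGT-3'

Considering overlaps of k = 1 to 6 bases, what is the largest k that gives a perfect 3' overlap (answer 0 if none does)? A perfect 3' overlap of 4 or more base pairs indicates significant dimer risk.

Longest perfect overlap: 0 complementary base pairs; below the dimer-risk threshold (threshold 4).

Last 6 bases (5'→3') — forward …CTAGAT, reverse …AGAGGT.
Reverse complement of the reverse primer's last 6 bases: ACCTCT; its first k bases are the reverse complement of the reverse primer's last k bases, so a perfect k-base overlap needs the forward primer's last k bases to equal them.
Comparing (forward last k vs required): k=1: T vs A ✗; k=2: AT vs AC ✗; k=3: GAT vs ACC ✗; k=4: AGAT vs ACCT ✗; k=5: TAGAT vs ACCTC ✗; k=6: CTAGAT vs ACCTCT ✗.
No overlap length from 1 to 6 is perfect, so the longest perfect 3' overlap is 0.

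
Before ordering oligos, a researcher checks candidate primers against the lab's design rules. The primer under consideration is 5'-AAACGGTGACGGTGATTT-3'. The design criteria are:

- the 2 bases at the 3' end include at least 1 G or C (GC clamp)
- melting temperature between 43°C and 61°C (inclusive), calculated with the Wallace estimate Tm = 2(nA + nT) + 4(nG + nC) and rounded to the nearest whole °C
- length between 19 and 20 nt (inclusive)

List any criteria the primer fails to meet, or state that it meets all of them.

Fails: GC clamp, length.

Base counts: A=5, T=5, G=6, C=2 (length 18).
GC clamp: 3' end TT has 0 G/C, need ≥1 ✗
Tm: Tm = 2·10 + 4·8 = 52°C ✓
length: length 18, outside 19–20 ✗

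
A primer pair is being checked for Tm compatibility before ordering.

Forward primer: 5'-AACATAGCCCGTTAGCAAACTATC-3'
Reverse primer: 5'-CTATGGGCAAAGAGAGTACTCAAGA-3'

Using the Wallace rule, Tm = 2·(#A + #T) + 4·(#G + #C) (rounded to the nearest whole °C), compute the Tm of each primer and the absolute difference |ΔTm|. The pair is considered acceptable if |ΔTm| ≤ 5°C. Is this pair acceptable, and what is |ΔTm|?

Forward: A=9 T=5 G=3 C=7 → Tm = 2·14 + 4·10 = 68°C.
Reverse: A=10 T=4 G=7 C=4 → Tm = 2·14 + 4·11 = 72°C.
|ΔTm| = |68 − 72| = 4°C, ≤ 5°C.

|ΔTm| = 4°C; the pair is acceptable.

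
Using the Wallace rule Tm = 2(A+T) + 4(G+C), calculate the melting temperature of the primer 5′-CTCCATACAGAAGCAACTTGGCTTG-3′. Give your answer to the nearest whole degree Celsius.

74°C

Base counts: A=7, T=6, G=5, C=7 (length 25).
Tm = 2·(7+6) + 4·(5+7) = 2·13 + 4·12 = 26 + 48 = 74°C.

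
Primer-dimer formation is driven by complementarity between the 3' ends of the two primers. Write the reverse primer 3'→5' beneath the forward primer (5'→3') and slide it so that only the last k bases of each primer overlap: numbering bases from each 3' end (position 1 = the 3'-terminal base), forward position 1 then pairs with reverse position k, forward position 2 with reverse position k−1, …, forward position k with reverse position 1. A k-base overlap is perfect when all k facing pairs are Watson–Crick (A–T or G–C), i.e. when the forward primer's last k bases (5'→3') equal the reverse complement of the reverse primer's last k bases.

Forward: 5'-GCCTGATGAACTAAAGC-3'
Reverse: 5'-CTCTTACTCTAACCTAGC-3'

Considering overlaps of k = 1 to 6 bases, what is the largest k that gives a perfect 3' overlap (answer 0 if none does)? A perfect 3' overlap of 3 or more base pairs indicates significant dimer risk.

Longest perfect overlap: 2 complementary base pairs; below the dimer-risk threshold (threshold 3).

Last 6 bases (5'→3') — forward …TAAAGC, reverse …CCTAGC.
Reverse complement of the reverse primer's last 6 bases: GCTAGG; its first k bases are the reverse complement of the reverse primer's last k bases, so a perfect k-base overlap needs the forward primer's last k bases to equal them.
Comparing (forward last k vs required): k=1: C vs G ✗; k=2: GC vs GC ✓; k=3: AGC vs GCT ✗; k=4: AAGC vs GCTA ✗; k=5: AAAGC vs GCTAG ✗; k=6: TAAAGC vs GCTAGG ✗.
Only k = 2 is perfect, so the longest perfect 3' overlap is 2.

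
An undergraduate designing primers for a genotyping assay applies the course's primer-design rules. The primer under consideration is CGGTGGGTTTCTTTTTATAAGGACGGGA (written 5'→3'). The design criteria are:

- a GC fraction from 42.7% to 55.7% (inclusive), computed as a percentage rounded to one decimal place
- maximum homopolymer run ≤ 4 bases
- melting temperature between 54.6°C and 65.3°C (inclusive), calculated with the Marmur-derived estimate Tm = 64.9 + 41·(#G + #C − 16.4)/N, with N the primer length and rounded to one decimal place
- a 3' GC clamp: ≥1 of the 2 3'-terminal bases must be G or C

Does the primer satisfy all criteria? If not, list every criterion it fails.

Base counts: A=5, T=10, G=10, C=3 (length 28).
GC content: GC 13/28 = 46.4% ✓
homopolymer run: longest run = 5, exceeds 4 ✗
Tm: Tm = 64.9 + 41·(13 − 16.4)/28 = 59.9°C ✓
GC clamp: 3' end GA has 1 G/C ✓

Fails: homopolymer run.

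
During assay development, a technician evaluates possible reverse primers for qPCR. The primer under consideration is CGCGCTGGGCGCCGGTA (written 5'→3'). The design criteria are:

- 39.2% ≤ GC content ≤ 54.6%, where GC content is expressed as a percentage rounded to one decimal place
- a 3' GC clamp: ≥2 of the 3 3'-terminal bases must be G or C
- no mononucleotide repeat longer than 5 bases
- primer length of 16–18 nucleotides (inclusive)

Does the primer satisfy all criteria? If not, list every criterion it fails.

Base counts: A=1, T=2, G=8, C=6 (length 17).
GC content: GC 14/17 = 82.4%, outside 39.2–54.6% ✗
GC clamp: 3' end GTA has 1 G/C, need ≥2 ✗
homopolymer run: longest run = 3 ✓
length: length 17 ✓

Fails: GC content, GC clamp.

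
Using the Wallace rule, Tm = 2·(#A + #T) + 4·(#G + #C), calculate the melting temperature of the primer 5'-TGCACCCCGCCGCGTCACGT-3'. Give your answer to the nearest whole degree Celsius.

Base counts: A=2, T=3, G=5, C=10 (length 20).
Tm = 2·(2+3) + 4·(5+10) = 2·5 + 4·15 = 10 + 60 = 70°C.

70°C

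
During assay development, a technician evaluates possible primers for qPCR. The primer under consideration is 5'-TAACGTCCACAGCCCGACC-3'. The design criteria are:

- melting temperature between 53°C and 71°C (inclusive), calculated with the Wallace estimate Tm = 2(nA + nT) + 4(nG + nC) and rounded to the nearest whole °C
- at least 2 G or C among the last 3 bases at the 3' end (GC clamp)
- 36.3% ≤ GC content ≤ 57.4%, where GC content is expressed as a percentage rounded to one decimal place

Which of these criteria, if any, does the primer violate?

Base counts: A=5, T=2, G=3, C=9 (length 19).
Tm: Tm = 2·7 + 4·12 = 62°C ✓
GC clamp: 3' end ACC has 2 G/C ✓
GC content: GC 12/19 = 63.2%, outside 36.3–57.4% ✗

Fails: GC content.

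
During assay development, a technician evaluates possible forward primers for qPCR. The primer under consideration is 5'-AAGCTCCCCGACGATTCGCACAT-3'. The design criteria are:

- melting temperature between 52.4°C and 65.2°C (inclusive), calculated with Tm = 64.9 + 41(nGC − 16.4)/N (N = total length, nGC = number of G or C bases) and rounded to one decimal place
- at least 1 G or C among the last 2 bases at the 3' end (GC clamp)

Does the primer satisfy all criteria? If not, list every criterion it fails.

Base counts: A=6, T=4, G=4, C=9 (length 23).
Tm: Tm = 64.9 + 41·(13 − 16.4)/23 = 58.8°C ✓
GC clamp: 3' end AT has 0 G/C, need ≥1 ✗

Fails: GC clamp.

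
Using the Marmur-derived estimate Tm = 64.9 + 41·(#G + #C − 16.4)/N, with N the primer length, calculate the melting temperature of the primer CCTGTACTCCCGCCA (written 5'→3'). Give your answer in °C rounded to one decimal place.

Base counts: A=2, T=3, G=2, C=8; G+C = 10, N = 15.
Tm = 64.9 + 41·(10 − 16.4)/15 = 64.9 + -262.40/15 = 47.4°C.

47.4°C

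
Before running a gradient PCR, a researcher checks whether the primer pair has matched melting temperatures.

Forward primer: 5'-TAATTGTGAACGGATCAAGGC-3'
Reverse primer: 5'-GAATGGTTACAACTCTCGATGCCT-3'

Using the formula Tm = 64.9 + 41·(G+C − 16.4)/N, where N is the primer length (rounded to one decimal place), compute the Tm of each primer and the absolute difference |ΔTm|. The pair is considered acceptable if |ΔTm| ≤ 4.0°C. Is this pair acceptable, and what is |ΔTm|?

|ΔTm| = 5.2°C; the pair is not acceptable.

Forward: G+C = 9, N = 21 → Tm = 64.9 + 41·(9 − 16.4)/21 = 50.5°C.
Reverse: G+C = 11, N = 24 → Tm = 64.9 + 41·(11 − 16.4)/24 = 55.7°C.
|ΔTm| = |50.5 − 55.7| = 5.2°C, > 4.0°C.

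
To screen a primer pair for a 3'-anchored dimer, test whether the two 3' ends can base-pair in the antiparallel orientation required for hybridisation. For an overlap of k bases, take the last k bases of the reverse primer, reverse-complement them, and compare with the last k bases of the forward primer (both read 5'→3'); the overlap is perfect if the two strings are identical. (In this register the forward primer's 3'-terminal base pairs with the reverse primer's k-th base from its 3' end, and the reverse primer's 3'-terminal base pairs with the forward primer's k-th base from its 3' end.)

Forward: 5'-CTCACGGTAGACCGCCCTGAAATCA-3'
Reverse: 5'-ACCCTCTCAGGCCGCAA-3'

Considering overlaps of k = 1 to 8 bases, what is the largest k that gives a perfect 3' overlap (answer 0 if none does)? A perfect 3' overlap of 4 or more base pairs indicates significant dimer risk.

Last 8 bases (5'→3') — forward …TGAAATCA, reverse …GGCCGCAA.
Reverse complement of the reverse primer's last 8 bases: TTGCGGCC; its first k bases are the reverse complement of the reverse primer's last k bases, so a perfect k-base overlap needs the forward primer's last k bases to equal them.
Comparing (forward last k vs required): k=1: A vs T ✗; k=2: CA vs TT ✗; k=3: TCA vs TTG ✗; k=4: ATCA vs TTGC ✗; k=5: AATCA vs TTGCG ✗; k=6: AAATCA vs TTGCGG ✗; k=7: GAAATCA vs TTGCGGC ✗; k=8: TGAAATCA vs TTGCGGCC ✗.
No overlap length from 1 to 8 is perfect, so the longest perfect 3' overlap is 0.

Longest perfect overlap: 0 complementary base pairs; below the dimer-risk threshold (threshold 4).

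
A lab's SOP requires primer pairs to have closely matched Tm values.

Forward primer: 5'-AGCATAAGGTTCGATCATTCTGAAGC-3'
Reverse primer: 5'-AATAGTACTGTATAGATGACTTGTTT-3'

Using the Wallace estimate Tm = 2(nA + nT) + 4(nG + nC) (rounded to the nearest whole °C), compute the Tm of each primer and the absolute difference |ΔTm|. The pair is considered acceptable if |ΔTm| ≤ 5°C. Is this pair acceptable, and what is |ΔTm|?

Forward: A=8 T=7 G=6 C=5 → Tm = 2·15 + 4·11 = 74°C.
Reverse: A=8 T=11 G=5 C=2 → Tm = 2·19 + 4·7 = 66°C.
|ΔTm| = |74 − 66| = 8°C, > 5°C.

|ΔTm| = 8°C; the pair is not acceptable.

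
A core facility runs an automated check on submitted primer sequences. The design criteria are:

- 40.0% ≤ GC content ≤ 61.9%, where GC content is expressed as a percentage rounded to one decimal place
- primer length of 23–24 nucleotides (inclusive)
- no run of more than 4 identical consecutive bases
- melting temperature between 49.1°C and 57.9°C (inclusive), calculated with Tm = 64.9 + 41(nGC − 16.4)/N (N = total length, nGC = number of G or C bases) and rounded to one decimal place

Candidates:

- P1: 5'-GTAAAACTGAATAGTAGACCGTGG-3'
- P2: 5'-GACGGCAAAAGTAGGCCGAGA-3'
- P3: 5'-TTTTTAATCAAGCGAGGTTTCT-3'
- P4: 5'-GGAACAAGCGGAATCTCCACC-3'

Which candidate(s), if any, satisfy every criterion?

P1 only.

P1 (24 nt, A=9 T=5 G=7 C=3): GC 10/24 = 41.7% ✓; length 24 ✓; longest run = 4 ✓; Tm = 64.9 + 41·(10 − 16.4)/24 = 54.0°C ✓ — passes.
P2 (21 nt, A=8 T=1 G=8 C=4): GC 12/21 = 57.1% ✓; length 21, outside 23–24 ✗; longest run = 4 ✓; Tm = 64.9 + 41·(12 − 16.4)/21 = 56.3°C ✓ — fails.
P3 (22 nt, A=5 T=10 G=4 C=3): GC 7/22 = 31.8%, outside 40.0–61.9% ✗; length 22, outside 23–24 ✗; longest run = 5, exceeds 4 ✗; Tm = 64.9 + 41·(7 − 16.4)/22 = 47.4°C, outside 49.1–57.9°C ✗ — fails.
P4 (21 nt, A=7 T=2 G=5 C=7): GC 12/21 = 57.1% ✓; length 21, outside 23–24 ✗; longest run = 2 ✓; Tm = 64.9 + 41·(12 − 16.4)/21 = 56.3°C ✓ — fails.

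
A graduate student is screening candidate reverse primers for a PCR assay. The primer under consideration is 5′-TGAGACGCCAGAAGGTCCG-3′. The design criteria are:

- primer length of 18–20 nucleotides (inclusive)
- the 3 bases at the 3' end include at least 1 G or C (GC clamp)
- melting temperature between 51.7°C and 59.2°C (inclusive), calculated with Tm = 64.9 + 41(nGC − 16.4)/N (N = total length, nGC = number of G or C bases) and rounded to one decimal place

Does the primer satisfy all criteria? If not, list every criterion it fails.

Meets all criteria.

Base counts: A=5, T=2, G=7, C=5 (length 19).
length: length 19 ✓
GC clamp: 3' end CCG has 3 G/C ✓
Tm: Tm = 64.9 + 41·(12 − 16.4)/19 = 55.4°C ✓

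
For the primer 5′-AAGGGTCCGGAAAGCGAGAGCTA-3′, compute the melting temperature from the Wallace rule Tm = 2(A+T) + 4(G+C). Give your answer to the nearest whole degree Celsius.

72°C

Base counts: A=8, T=2, G=9, C=4 (length 23).
Tm = 2·(8+2) + 4·(9+4) = 2·10 + 4·13 = 20 + 52 = 72°C.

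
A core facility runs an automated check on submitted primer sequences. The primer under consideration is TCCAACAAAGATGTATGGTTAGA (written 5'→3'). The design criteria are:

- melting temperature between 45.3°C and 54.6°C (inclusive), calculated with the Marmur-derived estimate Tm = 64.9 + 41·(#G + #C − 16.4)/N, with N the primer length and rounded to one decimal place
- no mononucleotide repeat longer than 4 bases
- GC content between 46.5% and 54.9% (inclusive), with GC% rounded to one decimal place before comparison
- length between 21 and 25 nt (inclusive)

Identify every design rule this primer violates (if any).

Fails: GC content.

Base counts: A=9, T=6, G=5, C=3 (length 23).
Tm: Tm = 64.9 + 41·(8 − 16.4)/23 = 49.9°C ✓
homopolymer run: longest run = 3 ✓
GC content: GC 8/23 = 34.8%, outside 46.5–54.9% ✗
length: length 23 ✓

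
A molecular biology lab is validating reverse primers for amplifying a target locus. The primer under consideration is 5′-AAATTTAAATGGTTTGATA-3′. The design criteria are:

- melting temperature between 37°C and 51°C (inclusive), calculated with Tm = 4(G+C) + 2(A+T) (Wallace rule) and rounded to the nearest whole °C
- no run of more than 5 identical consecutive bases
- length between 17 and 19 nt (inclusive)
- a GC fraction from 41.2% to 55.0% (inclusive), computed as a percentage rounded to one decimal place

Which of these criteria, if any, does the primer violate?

Base counts: A=8, T=8, G=3, C=0 (length 19).
Tm: Tm = 2·16 + 4·3 = 44°C ✓
homopolymer run: longest run = 3 ✓
length: length 19 ✓
GC content: GC 3/19 = 15.8%, outside 41.2–55.0% ✗

Fails: GC content.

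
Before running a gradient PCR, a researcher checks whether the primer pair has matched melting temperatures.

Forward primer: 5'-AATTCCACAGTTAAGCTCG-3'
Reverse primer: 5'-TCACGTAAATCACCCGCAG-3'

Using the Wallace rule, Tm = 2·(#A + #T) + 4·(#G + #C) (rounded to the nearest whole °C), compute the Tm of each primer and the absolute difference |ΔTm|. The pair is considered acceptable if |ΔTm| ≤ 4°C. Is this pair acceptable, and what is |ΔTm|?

Forward: A=6 T=5 G=3 C=5 → Tm = 2·11 + 4·8 = 54°C.
Reverse: A=6 T=3 G=3 C=7 → Tm = 2·9 + 4·10 = 58°C.
|ΔTm| = |54 − 58| = 4°C, ≤ 4°C.

|ΔTm| = 4°C; the pair is acceptable.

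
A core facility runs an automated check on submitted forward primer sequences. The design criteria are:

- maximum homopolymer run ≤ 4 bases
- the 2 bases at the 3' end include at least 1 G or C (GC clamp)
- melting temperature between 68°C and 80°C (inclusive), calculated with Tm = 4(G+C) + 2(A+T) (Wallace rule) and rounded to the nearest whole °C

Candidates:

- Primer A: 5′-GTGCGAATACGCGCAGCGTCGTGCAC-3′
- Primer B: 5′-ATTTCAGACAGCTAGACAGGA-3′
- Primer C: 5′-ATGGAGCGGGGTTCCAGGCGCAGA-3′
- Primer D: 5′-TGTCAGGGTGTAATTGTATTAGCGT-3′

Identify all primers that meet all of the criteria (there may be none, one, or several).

Primer A (26 nt, A=5 T=4 G=9 C=8): longest run = 2 ✓; 3' end AC has 1 G/C ✓; Tm = 2·9 + 4·17 = 86°C, outside 68–80°C ✗ — fails.
Primer B (21 nt, A=8 T=4 G=5 C=4): longest run = 3 ✓; 3' end GA has 1 G/C ✓; Tm = 2·12 + 4·9 = 60°C, outside 68–80°C ✗ — fails.
Primer C (24 nt, A=5 T=3 G=11 C=5): longest run = 4 ✓; 3' end GA has 1 G/C ✓; Tm = 2·8 + 4·16 = 80°C ✓ — passes.
Primer D (25 nt, A=5 T=10 G=8 C=2): longest run = 3 ✓; 3' end GT has 1 G/C ✓; Tm = 2·15 + 4·10 = 70°C ✓ — passes.

Primer C and Primer D.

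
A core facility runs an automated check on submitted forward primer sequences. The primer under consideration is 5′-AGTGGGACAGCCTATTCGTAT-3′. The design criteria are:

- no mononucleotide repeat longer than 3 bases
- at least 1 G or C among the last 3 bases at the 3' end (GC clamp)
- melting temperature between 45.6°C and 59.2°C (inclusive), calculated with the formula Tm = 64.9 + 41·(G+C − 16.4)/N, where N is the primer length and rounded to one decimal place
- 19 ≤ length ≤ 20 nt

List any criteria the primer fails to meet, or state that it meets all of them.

Fails: GC clamp, length.

Base counts: A=5, T=6, G=6, C=4 (length 21).
homopolymer run: longest run = 3 ✓
GC clamp: 3' end TAT has 0 G/C, need ≥1 ✗
Tm: Tm = 64.9 + 41·(10 − 16.4)/21 = 52.4°C ✓
length: length 21, outside 19–20 ✗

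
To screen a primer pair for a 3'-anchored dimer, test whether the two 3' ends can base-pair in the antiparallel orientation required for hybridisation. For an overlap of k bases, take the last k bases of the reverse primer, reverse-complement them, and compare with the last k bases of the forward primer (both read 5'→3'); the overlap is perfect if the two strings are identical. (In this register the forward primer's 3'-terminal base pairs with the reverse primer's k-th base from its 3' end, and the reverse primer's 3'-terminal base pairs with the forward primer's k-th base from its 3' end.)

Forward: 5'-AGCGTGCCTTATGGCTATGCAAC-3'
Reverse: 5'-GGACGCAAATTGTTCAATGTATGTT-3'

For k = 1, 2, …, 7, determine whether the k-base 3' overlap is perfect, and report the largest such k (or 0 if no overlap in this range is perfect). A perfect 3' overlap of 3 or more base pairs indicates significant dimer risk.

Last 7 bases (5'→3') — forward …ATGCAAC, reverse …GTATGTT.
Reverse complement of the reverse primer's last 7 bases: AACATAC; its first k bases are the reverse complement of the reverse primer's last k bases, so a perfect k-base overlap needs the forward primer's last k bases to equal them.
Comparing (forward last k vs required): k=1: C vs A ✗; k=2: AC vs AA ✗; k=3: AAC vs AAC ✓; k=4: CAAC vs AACA ✗; k=5: GCAAC vs AACAT ✗; k=6: TGCAAC vs AACATA ✗; k=7: ATGCAAC vs AACATAC ✗.
Only k = 3 is perfect, so the longest perfect 3' overlap is 3.

Longest perfect overlap: 3 complementary base pairs; significant dimer risk (threshold 3).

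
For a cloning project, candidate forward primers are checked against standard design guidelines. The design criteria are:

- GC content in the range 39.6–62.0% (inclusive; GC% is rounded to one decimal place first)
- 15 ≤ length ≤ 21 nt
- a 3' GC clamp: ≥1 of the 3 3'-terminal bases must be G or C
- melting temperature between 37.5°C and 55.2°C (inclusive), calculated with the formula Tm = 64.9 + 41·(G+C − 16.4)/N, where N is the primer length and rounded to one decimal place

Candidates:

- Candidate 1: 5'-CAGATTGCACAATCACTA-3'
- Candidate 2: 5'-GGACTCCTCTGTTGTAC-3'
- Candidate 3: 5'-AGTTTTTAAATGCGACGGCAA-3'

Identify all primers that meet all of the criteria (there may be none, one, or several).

Candidate 1 (18 nt, A=7 T=4 G=2 C=5): GC 7/18 = 38.9%, outside 39.6–62.0% ✗; length 18 ✓; 3' end CTA has 1 G/C ✓; Tm = 64.9 + 41·(7 − 16.4)/18 = 43.5°C ✓ — fails.
Candidate 2 (17 nt, A=2 T=6 G=4 C=5): GC 9/17 = 52.9% ✓; length 17 ✓; 3' end TAC has 1 G/C ✓; Tm = 64.9 + 41·(9 − 16.4)/17 = 47.1°C ✓ — passes.
Candidate 3 (21 nt, A=7 T=6 G=5 C=3): GC 8/21 = 38.1%, outside 39.6–62.0% ✗; length 21 ✓; 3' end CAA has 1 G/C ✓; Tm = 64.9 + 41·(8 − 16.4)/21 = 48.5°C ✓ — fails.

Candidate 2 only.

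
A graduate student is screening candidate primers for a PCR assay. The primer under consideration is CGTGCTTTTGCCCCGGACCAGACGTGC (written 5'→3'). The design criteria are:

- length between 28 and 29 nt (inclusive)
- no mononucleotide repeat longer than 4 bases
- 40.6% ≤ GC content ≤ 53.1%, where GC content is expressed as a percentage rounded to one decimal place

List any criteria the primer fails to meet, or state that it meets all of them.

Base counts: A=3, T=6, G=8, C=10 (length 27).
length: length 27, outside 28–29 ✗
homopolymer run: longest run = 4 ✓
GC content: GC 18/27 = 66.7%, outside 40.6–53.1% ✗

Fails: length, GC content.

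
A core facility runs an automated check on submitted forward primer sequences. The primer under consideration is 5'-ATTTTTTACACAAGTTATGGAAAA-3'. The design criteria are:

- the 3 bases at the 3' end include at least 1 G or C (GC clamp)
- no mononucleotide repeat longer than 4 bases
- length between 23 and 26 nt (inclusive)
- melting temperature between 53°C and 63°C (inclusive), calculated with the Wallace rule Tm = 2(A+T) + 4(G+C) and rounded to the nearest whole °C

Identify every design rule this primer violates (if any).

Fails: GC clamp, homopolymer run.

Base counts: A=10, T=9, G=3, C=2 (length 24).
GC clamp: 3' end AAA has 0 G/C, need ≥1 ✗
homopolymer run: longest run = 6, exceeds 4 ✗
length: length 24 ✓
Tm: Tm = 2·19 + 4·5 = 58°C ✓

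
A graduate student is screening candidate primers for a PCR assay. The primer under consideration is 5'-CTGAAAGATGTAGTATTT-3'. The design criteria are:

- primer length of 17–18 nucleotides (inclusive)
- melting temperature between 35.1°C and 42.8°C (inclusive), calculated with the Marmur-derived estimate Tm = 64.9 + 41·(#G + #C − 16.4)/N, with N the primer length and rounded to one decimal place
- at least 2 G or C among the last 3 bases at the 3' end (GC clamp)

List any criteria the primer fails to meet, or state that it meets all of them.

Base counts: A=6, T=7, G=4, C=1 (length 18).
length: length 18 ✓
Tm: Tm = 64.9 + 41·(5 − 16.4)/18 = 38.9°C ✓
GC clamp: 3' end TTT has 0 G/C, need ≥2 ✗

Fails: GC clamp.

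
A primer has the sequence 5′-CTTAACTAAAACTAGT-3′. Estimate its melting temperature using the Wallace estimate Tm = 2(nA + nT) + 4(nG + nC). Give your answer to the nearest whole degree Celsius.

Base counts: A=7, T=5, G=1, C=3 (length 16).
Tm = 2·(7+5) + 4·(1+3) = 2·12 + 4·4 = 24 + 16 = 40°C.

40°C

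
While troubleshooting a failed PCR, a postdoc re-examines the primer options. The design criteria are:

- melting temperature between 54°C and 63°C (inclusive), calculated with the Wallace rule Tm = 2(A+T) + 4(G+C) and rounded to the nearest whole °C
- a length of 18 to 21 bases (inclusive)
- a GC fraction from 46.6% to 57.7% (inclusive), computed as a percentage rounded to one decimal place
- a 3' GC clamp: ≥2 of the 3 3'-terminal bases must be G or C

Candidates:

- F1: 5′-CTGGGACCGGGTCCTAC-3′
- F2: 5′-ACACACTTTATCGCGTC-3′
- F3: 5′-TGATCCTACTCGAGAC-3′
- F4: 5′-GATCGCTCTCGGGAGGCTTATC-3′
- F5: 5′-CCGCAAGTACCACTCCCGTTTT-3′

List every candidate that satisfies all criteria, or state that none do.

F1 (17 nt, A=2 T=3 G=6 C=6): Tm = 2·5 + 4·12 = 58°C ✓; length 17, outside 18–21 ✗; GC 12/17 = 70.6%, outside 46.6–57.7% ✗; 3' end TAC has 1 G/C, need ≥2 ✗ — fails.
F2 (17 nt, A=4 T=5 G=2 C=6): Tm = 2·9 + 4·8 = 50°C, outside 54–63°C ✗; length 17, outside 18–21 ✗; GC 8/17 = 47.1% ✓; 3' end GTC has 2 G/C ✓ — fails.
F3 (16 nt, A=4 T=4 G=3 C=5): Tm = 2·8 + 4·8 = 48°C, outside 54–63°C ✗; length 16, outside 18–21 ✗; GC 8/16 = 50.0% ✓; 3' end GAC has 2 G/C ✓ — fails.
F4 (22 nt, A=3 T=6 G=7 C=6): Tm = 2·9 + 4·13 = 70°C, outside 54–63°C ✗; length 22, outside 18–21 ✗; GC 13/22 = 59.1%, outside 46.6–57.7% ✗; 3' end ATC has 1 G/C, need ≥2 ✗ — fails.
F5 (22 nt, A=4 T=6 G=3 C=9): Tm = 2·10 + 4·12 = 68°C, outside 54–63°C ✗; length 22, outside 18–21 ✗; GC 12/22 = 54.5% ✓; 3' end TTT has 0 G/C, need ≥2 ✗ — fails.

None of the candidates satisfy all criteria.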